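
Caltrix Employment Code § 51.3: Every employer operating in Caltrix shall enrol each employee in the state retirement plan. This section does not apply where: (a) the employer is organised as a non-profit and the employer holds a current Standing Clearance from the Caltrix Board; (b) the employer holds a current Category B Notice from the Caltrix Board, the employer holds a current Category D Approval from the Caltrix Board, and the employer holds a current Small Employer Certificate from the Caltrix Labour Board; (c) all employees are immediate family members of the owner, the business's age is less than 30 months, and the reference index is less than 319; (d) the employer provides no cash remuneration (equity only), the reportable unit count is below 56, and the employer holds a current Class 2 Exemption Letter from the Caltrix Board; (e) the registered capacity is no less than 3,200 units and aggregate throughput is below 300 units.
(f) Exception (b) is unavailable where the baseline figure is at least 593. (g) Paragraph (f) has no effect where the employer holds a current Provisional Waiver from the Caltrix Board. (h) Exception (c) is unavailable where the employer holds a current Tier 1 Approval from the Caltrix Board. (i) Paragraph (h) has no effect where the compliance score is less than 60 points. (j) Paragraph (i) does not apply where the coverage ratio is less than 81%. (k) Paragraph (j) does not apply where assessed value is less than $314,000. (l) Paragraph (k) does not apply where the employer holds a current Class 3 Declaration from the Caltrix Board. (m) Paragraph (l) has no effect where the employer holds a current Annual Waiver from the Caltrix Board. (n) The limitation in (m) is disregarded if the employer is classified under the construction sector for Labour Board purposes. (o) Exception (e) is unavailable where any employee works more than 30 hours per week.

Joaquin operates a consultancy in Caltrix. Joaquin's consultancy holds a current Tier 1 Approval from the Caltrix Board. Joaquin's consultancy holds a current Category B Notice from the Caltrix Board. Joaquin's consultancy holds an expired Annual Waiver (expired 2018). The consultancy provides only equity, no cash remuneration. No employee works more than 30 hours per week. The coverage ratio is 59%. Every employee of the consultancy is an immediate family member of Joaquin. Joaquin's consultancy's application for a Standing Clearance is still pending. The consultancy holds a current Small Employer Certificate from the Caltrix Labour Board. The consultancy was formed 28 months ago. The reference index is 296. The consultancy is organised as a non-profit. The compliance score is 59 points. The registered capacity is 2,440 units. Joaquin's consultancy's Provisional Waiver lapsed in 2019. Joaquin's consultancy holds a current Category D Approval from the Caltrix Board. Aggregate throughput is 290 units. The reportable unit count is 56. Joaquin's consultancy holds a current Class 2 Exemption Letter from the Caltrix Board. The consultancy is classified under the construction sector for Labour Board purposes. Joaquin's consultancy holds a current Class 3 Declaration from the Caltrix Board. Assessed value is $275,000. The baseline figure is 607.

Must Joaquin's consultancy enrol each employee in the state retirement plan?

Exception (a) fails — there is no Standing Clearance in force.
Exception (b)'s conditions are all satisfied: a current Category B Notice is held; a current Category D Approval is held; a current Small Employer Certificate is held. However, paragraphs (f)–(g) must be considered: (f) is engaged — the baseline figure is 607, meeting the 593 threshold. (g), which would lift (f), is not triggered — no current Provisional Waiver is held. So (b) is unavailable.
Exception (c) is satisfied on its face — every employee is an immediate family member; the business's age is 28 months, less than the 30 months limit; the reference index is 296, less than the 319 limit. But: (h) is triggered — a current Tier 1 Approval is held. (i) would limit (h) — the compliance score is 59 points, less than the 60 points limit — but (j) sets (i) aside: (j) is engaged — the coverage ratio is 59%, less than the 81% limit. (k) is triggered (assessed value is $275,000, less than the $314,000 limit), but is itself disapplied by (l): (l) applies — a current Class 3 Declaration is held. (m), which would lift (l), is not triggered — the Annual Waiver is not current. So (c) is unavailable.
Exception (d) requires that the reportable unit count is below 56; but the reportable unit count is 56, not below 56, so (d) is unavailable.
Exception (e) fails — the registered capacity is 2,440 units, short of 3,200 units.
None of the exceptions is available; § 51.3 applies in full.

Yes — Joaquin's consultancy must enrol each employee in the state retirement plan.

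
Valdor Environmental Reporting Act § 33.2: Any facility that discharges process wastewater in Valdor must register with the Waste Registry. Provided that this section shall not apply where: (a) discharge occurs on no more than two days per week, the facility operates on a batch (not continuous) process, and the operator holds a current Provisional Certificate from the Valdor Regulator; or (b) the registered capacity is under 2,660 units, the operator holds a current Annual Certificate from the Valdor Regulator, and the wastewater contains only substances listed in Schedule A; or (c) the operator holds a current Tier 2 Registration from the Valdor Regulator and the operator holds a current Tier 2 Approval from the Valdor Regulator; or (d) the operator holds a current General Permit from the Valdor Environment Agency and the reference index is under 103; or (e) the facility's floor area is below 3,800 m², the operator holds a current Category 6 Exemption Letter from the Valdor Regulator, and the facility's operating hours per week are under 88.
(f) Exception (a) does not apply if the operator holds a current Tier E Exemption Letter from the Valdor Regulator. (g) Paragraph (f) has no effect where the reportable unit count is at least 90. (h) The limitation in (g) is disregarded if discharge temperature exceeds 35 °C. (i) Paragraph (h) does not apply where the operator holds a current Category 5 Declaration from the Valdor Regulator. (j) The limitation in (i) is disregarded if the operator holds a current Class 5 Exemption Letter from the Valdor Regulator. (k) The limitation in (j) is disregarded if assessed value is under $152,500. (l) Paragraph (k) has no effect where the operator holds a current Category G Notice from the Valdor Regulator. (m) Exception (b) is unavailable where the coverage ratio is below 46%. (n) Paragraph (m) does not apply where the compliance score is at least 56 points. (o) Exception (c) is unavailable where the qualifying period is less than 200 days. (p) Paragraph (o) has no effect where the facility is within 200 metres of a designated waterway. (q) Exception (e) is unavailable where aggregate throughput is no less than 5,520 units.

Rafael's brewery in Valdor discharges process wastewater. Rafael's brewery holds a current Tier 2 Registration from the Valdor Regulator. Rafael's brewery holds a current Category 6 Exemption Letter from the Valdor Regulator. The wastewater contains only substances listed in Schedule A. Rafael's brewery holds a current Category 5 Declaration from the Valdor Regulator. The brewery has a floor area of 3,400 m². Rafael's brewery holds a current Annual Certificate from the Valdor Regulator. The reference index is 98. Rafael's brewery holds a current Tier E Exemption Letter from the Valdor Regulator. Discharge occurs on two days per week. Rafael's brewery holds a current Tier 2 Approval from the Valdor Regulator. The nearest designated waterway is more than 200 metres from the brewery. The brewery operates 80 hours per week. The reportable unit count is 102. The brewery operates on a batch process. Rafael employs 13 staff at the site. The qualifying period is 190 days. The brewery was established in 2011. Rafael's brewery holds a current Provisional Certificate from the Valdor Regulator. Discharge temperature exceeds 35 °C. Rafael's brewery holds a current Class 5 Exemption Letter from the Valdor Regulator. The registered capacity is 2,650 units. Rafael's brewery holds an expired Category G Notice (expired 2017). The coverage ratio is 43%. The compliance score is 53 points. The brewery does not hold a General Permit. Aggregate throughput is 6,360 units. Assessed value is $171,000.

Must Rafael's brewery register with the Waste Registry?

Exception (a): discharge occurs on no more than two days per week; the facility operates on a batch process; a current Provisional Certificate is held — every condition holds. However, paragraphs (f)–(l) must be considered: (f) applies — a current Tier E Exemption Letter is held. (g) would limit (f) — the reportable unit count is 102, meeting the 90 threshold — but (h) sets (g) aside: (h) applies — discharge temperature exceeds 35 °C. (i) would limit (h) — a current Category 5 Declaration is held — but (j) sets (i) aside: (j) applies — a current Class 5 Exemption Letter is held. (k) does not operate here (assessed value is $171,000, not under $152,500), so (j) stands. Exception (a) does not apply.
Exception (b): the registered capacity is 2,650 units, under the 2,660 units limit; a current Annual Certificate is held; the wastewater is Schedule-A-only — every condition holds. Turning to paragraphs (m)–(n): (m) applies — the coverage ratio is 43%, below the 46% limit. (n) is not triggered (the compliance score is 53 points, short of 56 points), so (m) stands. So (b) is unavailable.
Exception (c)'s conditions are all satisfied: a current Tier 2 Registration is held; a current Tier 2 Approval is held. But applying paragraphs (o)–(p): (o) is triggered — the qualifying period is 190 days, less than the 200 days limit. (p), which would lift (o), is inapplicable — the brewery is more than 200 m from any designated waterway. (c) is therefore removed.
Exception (d) requires that the operator holds a current General Permit from the Valdor Environment Agency; but no General Permit is held, so (d) is unavailable.
Exception (e)'s conditions are all satisfied: the facility's floor area is 3,400 m², below the 3,800 m² limit; a current Category 6 Exemption Letter is held; the facility's operating hours per week are 80, under the 88 limit. However, paragraph (q) must be considered: (q) operates — aggregate throughput is 6,360 units, meeting the 5,520 units threshold. So (e) is unavailable.
No exception is made out. Rafael's brewery falls within the general rule.

Yes — Rafael's brewery must register with the Waste Registry.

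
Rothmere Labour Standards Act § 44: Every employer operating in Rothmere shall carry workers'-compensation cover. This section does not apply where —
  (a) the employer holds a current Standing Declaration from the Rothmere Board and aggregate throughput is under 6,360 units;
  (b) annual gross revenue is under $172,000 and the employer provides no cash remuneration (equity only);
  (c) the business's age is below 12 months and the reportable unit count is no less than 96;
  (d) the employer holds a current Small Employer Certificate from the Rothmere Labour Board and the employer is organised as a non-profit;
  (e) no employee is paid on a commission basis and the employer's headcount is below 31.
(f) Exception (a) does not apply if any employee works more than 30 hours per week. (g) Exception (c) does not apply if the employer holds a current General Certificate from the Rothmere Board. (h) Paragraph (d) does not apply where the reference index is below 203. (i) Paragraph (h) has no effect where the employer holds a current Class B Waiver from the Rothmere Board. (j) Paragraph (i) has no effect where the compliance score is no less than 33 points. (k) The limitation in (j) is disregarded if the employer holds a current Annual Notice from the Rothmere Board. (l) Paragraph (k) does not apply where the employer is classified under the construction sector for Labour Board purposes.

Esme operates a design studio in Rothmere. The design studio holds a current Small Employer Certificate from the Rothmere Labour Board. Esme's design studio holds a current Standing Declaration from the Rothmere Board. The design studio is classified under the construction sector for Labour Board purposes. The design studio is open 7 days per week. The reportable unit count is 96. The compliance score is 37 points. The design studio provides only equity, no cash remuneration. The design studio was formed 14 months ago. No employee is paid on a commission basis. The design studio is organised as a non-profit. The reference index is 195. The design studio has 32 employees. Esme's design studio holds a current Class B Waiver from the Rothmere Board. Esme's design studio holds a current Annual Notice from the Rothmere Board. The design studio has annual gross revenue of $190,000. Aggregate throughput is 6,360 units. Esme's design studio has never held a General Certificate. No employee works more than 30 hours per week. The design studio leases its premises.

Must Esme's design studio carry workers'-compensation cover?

Yes — Esme's design studio must carry workers'-compensation cover.

Exception (a) does not apply: aggregate throughput is 6,360 units, not under 6,360 units.
Exception (b) requires that annual gross revenue is under $172,000; but annual gross revenue is $190,000, not under $172,000, so (b) is unavailable.
Exception (c) requires that the business's age is below 12 months; but the business's age is 14 months, not below 12 months, so (c) is unavailable.
All of (d)'s requirements are met (a current Small Employer Certificate is held; the employer is a non-profit). But applying paragraphs (h)–(l): (h) applies — the reference index is 195, below the 203 limit. (i) is triggered (a current Class B Waiver is held), but is displaced by (j): (j) operates against (i): the compliance score is 37 points, meeting the 33 points threshold. (k) is engaged (a current Annual Notice is held), but is overridden by (l): (l) operates against (k): the design studio is classified under the construction sector. So (d) is unavailable.
Exception (e) does not apply: the employer's headcount is 32, not below 31.
Every exception is unavailable, so the rule governs.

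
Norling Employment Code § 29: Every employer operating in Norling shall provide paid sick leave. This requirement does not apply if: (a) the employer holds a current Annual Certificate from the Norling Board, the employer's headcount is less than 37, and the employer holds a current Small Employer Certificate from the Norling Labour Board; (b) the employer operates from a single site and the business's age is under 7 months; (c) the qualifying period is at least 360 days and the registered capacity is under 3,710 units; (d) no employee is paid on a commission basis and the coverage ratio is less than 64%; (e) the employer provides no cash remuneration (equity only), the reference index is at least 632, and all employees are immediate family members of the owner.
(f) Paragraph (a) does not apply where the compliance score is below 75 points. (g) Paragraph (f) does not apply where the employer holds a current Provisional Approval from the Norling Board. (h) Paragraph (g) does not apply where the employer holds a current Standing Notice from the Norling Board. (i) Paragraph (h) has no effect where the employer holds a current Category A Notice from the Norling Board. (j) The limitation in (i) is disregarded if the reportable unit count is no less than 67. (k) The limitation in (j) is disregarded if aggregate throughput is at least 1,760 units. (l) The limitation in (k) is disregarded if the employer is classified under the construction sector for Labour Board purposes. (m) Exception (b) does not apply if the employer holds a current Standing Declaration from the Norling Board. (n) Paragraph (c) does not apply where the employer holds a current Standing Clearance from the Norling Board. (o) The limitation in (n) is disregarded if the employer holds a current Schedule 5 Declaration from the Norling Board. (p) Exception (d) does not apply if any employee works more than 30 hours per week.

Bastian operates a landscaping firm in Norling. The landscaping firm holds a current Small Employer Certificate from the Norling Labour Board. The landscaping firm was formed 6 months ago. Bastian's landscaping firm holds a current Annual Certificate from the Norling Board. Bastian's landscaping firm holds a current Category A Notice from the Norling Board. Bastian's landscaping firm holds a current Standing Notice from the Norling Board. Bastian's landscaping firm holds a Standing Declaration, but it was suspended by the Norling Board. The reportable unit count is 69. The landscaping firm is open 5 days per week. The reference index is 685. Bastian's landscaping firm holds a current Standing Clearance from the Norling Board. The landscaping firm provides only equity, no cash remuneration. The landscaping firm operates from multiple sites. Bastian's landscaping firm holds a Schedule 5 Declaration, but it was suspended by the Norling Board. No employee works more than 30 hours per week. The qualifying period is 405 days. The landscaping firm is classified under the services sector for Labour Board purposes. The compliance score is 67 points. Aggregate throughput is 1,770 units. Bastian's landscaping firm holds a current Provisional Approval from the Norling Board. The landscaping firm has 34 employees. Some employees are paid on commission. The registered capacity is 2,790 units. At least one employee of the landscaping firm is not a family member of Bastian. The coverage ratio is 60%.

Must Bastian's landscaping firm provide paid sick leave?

Exception (a)'s conditions are all satisfied: a current Annual Certificate is held; the employer's headcount is 34, less than the 37 limit; a current Small Employer Certificate is held. Considering the limiting provisions: (f) is triggered (the compliance score is 67 points, below the 75 points limit), but is overridden by (g): (g) operates — a current Provisional Approval is held. (h) is engaged (a current Standing Notice is held), but is itself disapplied by (i): (i) is engaged — a current Category A Notice is held. (j) is engaged (the reportable unit count is 69, meeting the 67 threshold), but yields to (k): (k) operates against (j): aggregate throughput is 1,770 units, meeting the 1,760 units threshold. (l) does not operate here (the landscaping firm is classified under the services sector), so (k) stands. (a) remains available.
Exception (b) fails — the employer operates from multiple sites.
Exception (c)'s conditions are all satisfied: the qualifying period is 405 days, meeting the 360 days threshold; the registered capacity is 2,790 units, under the 3,710 units limit. But: (n) applies — a current Standing Clearance is held. (o), which would lift (n), is not triggered — the Schedule 5 Declaration is not current. Exception (c) does not apply.
Exception (d) fails — some employees are paid on commission.
Exception (e) requires that all employees are immediate family members of the owner; but at least one employee is not a family member, so (e) is unavailable.

No — exception (a) applies; Bastian's landscaping firm is not required to provide paid sick leave.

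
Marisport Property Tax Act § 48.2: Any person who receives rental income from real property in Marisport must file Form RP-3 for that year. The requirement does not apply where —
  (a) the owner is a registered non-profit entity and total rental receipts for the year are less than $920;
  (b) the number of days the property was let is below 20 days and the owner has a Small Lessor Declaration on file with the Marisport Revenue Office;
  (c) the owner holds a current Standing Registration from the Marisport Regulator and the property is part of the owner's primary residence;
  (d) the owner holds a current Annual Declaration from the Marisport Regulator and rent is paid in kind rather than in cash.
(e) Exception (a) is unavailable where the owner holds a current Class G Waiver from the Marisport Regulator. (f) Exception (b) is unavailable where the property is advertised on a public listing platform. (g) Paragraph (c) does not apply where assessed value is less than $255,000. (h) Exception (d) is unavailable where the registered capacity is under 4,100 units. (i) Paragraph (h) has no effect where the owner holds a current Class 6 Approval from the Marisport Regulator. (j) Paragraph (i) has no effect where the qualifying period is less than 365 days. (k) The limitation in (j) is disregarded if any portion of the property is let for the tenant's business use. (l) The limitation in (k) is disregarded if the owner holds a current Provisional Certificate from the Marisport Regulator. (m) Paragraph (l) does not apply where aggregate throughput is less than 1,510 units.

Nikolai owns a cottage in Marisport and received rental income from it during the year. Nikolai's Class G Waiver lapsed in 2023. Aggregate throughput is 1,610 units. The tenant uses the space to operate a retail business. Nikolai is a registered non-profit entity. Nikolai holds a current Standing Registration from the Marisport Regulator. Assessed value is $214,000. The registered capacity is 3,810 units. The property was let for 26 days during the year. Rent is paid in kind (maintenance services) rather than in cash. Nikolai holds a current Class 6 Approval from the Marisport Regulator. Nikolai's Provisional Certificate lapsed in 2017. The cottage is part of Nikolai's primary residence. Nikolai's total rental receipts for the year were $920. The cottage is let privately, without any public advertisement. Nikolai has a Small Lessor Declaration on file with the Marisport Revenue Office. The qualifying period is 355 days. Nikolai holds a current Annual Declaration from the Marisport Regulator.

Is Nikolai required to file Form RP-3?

Exception (a) fails — total rental receipts for the year are $920, not less than $920.
Exception (b) fails — the number of days the property was let is 26 days, not below 20 days.
Exception (c) is satisfied on its face — a current Standing Registration is held; the cottage is part of the primary residence. However, paragraph (g) must be considered: (g) operates against (c): assessed value is $214,000, less than the $255,000 limit. Exception (c) does not apply.
Exception (d)'s conditions are all satisfied: a current Annual Declaration is held; rent is paid in kind. Applying paragraphs (h)–(m): (h) is engaged (the registered capacity is 3,810 units, under the 4,100 units limit), but yields to (i): (i) is triggered — a current Class 6 Approval is held. (j) applies (the qualifying period is 355 days, less than the 365 days limit), but is set aside by (k): (k) operates against (j): the space is let for business use. (l), which would lift (k), is inapplicable — no current Provisional Certificate is held. So (d) applies.

No — exception (d) applies; Nikolai is not required to file Form RP-3.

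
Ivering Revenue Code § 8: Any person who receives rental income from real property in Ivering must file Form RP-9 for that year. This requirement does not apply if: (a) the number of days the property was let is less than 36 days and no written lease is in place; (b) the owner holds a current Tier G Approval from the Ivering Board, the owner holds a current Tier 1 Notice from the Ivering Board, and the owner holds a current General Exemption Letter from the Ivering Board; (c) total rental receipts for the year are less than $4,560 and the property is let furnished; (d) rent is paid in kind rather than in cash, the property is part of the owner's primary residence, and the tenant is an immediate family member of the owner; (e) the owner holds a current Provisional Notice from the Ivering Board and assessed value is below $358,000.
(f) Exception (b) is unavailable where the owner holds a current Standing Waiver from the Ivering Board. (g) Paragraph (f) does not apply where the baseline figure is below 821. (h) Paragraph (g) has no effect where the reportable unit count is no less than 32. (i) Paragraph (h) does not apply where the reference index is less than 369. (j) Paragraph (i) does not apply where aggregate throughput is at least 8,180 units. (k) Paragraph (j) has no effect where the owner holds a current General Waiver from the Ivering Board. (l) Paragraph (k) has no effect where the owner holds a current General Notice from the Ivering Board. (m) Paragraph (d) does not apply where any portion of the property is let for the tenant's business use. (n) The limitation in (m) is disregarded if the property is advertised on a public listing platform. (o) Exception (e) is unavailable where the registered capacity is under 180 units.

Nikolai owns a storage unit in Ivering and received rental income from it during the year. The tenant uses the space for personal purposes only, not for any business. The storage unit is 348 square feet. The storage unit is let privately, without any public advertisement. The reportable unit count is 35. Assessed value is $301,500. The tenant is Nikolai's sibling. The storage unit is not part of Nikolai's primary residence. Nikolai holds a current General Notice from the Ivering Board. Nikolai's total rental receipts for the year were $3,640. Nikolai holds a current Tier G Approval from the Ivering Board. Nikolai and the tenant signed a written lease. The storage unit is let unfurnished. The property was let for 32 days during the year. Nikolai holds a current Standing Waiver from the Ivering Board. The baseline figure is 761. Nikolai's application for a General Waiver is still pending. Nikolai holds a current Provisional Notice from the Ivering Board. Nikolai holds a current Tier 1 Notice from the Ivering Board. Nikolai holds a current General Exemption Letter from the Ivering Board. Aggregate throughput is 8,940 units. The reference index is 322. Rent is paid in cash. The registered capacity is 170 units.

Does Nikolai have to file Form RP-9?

Yes — Nikolai must file Form RP-9.

Exception (a) does not apply: a written lease is in place.
All of (b)'s requirements are met (a current Tier G Approval is held; a current Tier 1 Notice is held; a current General Exemption Letter is held). However, paragraphs (f)–(l) must be considered: (f) operates against (b): a current Standing Waiver is held. (g) is engaged (the baseline figure is 761, below the 821 limit), but yields to (h): (h) operates against (g): the reportable unit count is 35, meeting the 32 threshold. (i) would limit (h) — the reference index is 322, less than the 369 limit — but (j) sets (i) aside: (j) operates against (i): aggregate throughput is 8,940 units, meeting the 8,180 units threshold. (k) is not engaged (no current General Waiver is held), so (j) stands. (b) is therefore removed.
Exception (c) does not apply: the property is let unfurnished.
Exception (d) requires that rent is paid in kind rather than in cash; but rent is paid in cash, so (d) is unavailable.
Exception (e)'s conditions are all satisfied: a current Provisional Notice is held; assessed value is $301,500, below the $358,000 limit. But applying paragraph (o): (o) operates against (e): the registered capacity is 170 units, under the 180 units limit. So (e) is unavailable.
None of the exceptions is available; § 8 applies in full.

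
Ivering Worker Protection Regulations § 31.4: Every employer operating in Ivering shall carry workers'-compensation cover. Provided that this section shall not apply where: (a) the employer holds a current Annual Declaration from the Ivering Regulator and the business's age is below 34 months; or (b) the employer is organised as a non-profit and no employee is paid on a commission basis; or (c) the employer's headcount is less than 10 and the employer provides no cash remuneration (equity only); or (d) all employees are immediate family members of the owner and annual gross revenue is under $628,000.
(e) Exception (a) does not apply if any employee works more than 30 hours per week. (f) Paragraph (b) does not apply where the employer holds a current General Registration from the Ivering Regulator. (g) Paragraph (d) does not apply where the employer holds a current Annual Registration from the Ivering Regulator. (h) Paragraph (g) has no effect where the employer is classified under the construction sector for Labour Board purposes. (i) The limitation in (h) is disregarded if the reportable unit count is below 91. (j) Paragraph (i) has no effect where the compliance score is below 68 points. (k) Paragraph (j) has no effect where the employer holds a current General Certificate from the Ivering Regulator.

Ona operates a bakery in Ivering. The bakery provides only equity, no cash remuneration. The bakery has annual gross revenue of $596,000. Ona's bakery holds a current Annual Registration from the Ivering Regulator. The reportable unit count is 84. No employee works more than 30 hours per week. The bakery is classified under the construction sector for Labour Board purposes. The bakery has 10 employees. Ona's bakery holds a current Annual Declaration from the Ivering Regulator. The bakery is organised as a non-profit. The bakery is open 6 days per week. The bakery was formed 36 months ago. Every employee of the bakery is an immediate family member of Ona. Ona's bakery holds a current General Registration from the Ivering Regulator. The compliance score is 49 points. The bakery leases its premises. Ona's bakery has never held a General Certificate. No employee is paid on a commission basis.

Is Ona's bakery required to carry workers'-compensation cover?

Exception (a) requires that the business's age is below 34 months; but the business's age is 36 months, not below 34 months, so (a) is unavailable.
Exception (b): the employer is a non-profit; no employee is paid on commission — every condition holds. But applying paragraph (f): (f) is engaged — a current General Registration is held. (b) is therefore removed.
Exception (c) does not apply: the employer's headcount is 10, not less than 10.
Exception (d) is satisfied on its face — every employee is an immediate family member; annual gross revenue is $596,000, under the $628,000 limit. As to paragraphs (g)–(k): (g) would limit (d) — a current Annual Registration is held — but (h) sets (g) aside: (h) operates against (g): the bakery is classified under the construction sector. (i) would limit (h) — the reportable unit count is 84, below the 91 limit — but (j) sets (i) aside: (j) operates — the compliance score is 49 points, below the 68 points limit. (k) is not engaged (the General Certificate is not current), so (j) stands. Exception (d) stands.

No — exception (d) applies; Ona's bakery is not required to carry workers'-compensation cover.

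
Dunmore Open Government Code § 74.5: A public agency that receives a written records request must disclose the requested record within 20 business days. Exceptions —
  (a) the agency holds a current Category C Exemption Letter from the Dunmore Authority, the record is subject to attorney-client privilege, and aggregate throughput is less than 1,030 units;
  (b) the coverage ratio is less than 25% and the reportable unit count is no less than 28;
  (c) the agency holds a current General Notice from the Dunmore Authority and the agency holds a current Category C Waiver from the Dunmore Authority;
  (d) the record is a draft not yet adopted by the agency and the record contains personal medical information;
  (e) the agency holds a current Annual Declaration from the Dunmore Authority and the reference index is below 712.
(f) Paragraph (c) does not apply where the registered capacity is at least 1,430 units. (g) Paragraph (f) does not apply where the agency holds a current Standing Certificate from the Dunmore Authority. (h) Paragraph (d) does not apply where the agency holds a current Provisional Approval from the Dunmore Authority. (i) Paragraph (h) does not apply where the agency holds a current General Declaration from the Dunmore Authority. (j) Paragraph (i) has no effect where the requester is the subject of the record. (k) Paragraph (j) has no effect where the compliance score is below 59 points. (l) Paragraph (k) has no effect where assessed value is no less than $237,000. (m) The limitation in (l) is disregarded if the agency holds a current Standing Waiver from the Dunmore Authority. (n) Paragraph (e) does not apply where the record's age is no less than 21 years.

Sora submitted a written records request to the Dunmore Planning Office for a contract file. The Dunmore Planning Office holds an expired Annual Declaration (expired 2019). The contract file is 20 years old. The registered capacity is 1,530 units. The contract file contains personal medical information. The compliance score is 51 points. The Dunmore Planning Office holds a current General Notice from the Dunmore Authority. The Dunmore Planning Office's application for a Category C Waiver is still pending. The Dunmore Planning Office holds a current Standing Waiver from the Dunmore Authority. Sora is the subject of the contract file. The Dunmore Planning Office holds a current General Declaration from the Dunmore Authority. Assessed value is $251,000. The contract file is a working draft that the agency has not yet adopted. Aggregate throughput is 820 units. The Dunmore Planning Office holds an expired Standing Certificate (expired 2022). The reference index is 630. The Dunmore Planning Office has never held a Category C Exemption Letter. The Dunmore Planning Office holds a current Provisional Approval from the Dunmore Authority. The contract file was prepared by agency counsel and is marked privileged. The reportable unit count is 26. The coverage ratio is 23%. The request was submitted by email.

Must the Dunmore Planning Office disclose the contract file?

No — exception (d) applies; the Dunmore Planning Office is not required to disclose the contract file.

Exception (a) fails — no current Category C Exemption Letter is held.
Exception (b) fails — the reportable unit count is 26, short of 28.
Exception (c) requires that the agency holds a current Category C Waiver from the Dunmore Authority; but the Category C Waiver is not current, so (c) is unavailable.
Exception (d): the contract file is an unadopted draft; the contract file contains personal medical information — every condition holds. Under paragraphs (h)–(m): (h) is engaged (a current Provisional Approval is held), but is displaced by (i): (i) operates against (h): a current General Declaration is held. (j) would limit (i) — Sora is the subject of the contract file — but (k) sets (j) aside: (k) operates — the compliance score is 51 points, below the 59 points limit. (l) operates (assessed value is $251,000, meeting the $237,000 threshold), but is set aside by (m): (m) is triggered — a current Standing Waiver is held. So (d) applies.
Exception (e) does not apply: no current Annual Declaration is held.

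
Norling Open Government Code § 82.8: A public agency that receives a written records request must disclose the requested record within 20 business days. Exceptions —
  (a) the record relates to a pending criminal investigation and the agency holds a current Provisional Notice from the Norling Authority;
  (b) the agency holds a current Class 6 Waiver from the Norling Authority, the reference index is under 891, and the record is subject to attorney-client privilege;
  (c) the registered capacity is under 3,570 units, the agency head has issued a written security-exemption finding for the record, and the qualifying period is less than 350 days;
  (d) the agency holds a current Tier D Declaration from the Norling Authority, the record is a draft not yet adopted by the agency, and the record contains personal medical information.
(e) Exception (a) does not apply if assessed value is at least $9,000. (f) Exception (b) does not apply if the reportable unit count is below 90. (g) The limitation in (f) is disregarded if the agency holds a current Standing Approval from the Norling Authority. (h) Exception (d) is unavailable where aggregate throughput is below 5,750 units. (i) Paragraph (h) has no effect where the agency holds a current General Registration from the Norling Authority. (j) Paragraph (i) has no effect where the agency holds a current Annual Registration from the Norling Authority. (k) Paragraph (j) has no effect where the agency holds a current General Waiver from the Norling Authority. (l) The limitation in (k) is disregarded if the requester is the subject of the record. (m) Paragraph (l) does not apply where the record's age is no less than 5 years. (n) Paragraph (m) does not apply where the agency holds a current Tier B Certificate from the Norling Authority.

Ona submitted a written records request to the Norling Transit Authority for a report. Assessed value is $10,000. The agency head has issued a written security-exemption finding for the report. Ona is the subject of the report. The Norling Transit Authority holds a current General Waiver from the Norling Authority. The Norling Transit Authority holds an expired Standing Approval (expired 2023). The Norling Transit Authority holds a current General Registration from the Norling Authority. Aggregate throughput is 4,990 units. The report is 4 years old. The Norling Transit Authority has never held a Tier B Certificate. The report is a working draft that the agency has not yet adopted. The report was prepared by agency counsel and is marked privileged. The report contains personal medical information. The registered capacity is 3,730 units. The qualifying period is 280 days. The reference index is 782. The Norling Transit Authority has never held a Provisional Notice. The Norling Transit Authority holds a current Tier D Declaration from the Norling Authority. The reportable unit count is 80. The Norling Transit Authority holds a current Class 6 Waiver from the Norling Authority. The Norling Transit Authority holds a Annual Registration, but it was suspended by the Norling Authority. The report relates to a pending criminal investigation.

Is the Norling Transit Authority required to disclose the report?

Exception (a) does not apply: there is no Provisional Notice in force.
Exception (b)'s conditions are all satisfied: a current Class 6 Waiver is held; the reference index is 782, under the 891 limit; the report is privileged. However, paragraphs (f)–(g) must be considered: (f) is engaged — the reportable unit count is 80, below the 90 limit. (g) is inapplicable (there is no Standing Approval in force), so (f) stands. Exception (b) does not apply.
Exception (c) requires that the registered capacity is under 3,570 units; but the registered capacity is 3,730 units, not under 3,570 units, so (c) is unavailable.
Exception (d)'s conditions are all satisfied: a current Tier D Declaration is held; the report is an unadopted draft; the report contains personal medical information. Under paragraphs (h)–(n): (h) is triggered (aggregate throughput is 4,990 units, below the 5,750 units limit), but is set aside by (i): (i) applies — a current General Registration is held. (j), which would lift (i), does not operate here — the Annual Registration is not current. So (d) applies.

No — exception (d) applies; the Norling Transit Authority is not required to disclose the report.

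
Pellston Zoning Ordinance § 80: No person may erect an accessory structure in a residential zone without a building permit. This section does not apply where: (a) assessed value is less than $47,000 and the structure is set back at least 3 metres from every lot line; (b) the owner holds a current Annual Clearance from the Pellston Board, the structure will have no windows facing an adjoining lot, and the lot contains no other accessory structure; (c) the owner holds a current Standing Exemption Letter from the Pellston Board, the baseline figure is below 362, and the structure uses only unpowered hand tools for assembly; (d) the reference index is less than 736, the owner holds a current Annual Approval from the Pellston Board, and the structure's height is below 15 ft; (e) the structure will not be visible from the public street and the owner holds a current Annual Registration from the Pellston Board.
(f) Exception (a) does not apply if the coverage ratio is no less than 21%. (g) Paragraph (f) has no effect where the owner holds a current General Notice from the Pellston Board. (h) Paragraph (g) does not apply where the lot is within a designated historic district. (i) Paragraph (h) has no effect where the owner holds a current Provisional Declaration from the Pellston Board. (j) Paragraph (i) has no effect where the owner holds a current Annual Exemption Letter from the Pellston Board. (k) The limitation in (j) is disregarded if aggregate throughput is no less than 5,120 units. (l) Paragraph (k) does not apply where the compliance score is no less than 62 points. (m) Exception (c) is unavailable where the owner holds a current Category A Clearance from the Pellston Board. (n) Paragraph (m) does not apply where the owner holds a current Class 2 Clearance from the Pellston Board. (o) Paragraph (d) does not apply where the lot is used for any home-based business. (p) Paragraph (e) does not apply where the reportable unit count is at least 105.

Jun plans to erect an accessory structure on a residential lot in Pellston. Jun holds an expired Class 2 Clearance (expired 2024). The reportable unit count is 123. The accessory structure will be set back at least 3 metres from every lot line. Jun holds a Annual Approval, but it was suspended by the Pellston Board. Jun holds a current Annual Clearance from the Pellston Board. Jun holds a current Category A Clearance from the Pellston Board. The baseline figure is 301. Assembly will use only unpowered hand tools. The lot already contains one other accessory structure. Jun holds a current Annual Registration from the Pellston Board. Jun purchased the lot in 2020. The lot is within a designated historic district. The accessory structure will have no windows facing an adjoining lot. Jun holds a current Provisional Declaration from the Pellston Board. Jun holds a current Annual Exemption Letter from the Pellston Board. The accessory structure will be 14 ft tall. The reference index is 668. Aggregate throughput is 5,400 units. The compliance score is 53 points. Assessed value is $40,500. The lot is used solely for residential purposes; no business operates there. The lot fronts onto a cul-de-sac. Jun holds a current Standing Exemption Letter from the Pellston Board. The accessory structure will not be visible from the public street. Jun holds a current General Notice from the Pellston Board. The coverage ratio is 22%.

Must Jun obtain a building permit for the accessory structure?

No — exception (a) applies; Jun does not need a building permit.

Exception (a) is satisfied on its face — assessed value is $40,500, less than the $47,000 limit; the setback is at least 3 m on every side. Considering the limiting provisions: (f) would limit (a) — the coverage ratio is 22%, meeting the 21% threshold — but (g) sets (f) aside: (g) operates — a current General Notice is held. (h) would limit (g) — the lot is in a historic district — but (i) sets (h) aside: (i) applies — a current Provisional Declaration is held. (j) is engaged (a current Annual Exemption Letter is held), but is set aside by (k): (k) operates against (j): aggregate throughput is 5,400 units, meeting the 5,120 units threshold. (l), which would lift (k), is not engaged — the compliance score is 53 points, short of 62 points. So (a) applies.
Exception (b) fails — the lot already has another accessory structure.
Exception (c): a current Standing Exemption Letter is held; the baseline figure is 301, below the 362 limit; assembly uses only hand tools — every condition holds. However, paragraphs (m)–(n) must be considered: (m) applies — a current Category A Clearance is held. (n), which would lift (m), is not engaged — there is no Class 2 Clearance in force. Exception (c) does not apply.
Exception (d) does not apply: there is no Annual Approval in force.
Exception (e): the structure will not be visible from the street; a current Annual Registration is held — every condition holds. Turning to paragraph (p): (p) applies — the reportable unit count is 123, meeting the 105 threshold. (e) is therefore removed.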